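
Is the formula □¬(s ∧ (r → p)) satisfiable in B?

Satisfiable (open branch found)

1. □¬(s ∧ (r → p)), 0
2. ¬(s ∧ (r → p)), 0   [□-rule on 1 via 0R0]
3. ¬(r → p), 0   [¬∧-rule on 2 (branches; this branch)]
4. r, 0   [¬→-rule on 3]
5. ¬p, 0   [¬→-rule on 3]
Accessibility: 0R0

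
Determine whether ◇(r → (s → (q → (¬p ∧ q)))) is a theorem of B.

Tableau for the negation ¬◇(r → (s → (q → (¬p ∧ q)))):
1. ¬◇(r → (s → (q → (¬p ∧ q)))), u
2. ¬(r → (s → (q → (¬p ∧ q)))), u
3. r, u
4. ¬(s → (q → (¬p ∧ q))), u
5. s, u
6. ¬(q → (¬p ∧ q)), u
7. q, u
8. ¬(¬p ∧ q), u
9. p, u
Accessibility: uRu
The negation has an open branch (countermodel exists).

Not valid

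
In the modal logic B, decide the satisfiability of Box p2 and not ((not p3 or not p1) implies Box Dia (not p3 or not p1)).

No, unsatisfiable

1. Box p2 and not ((not p3 or not p1) implies Box Dia (not p3 or not p1)), u
2. Box p2, u   [and-rule on 1]
3. not ((not p3 or not p1) implies Box Dia (not p3 or not p1)), u   [and-rule on 1]
4. not p3 or not p1, u   [neg-implies-rule on 3]
5. not Box Dia (not p3 or not p1), u   [neg-implies-rule on 3]
6. p2, u   [Box-rule on 2 via uRu]
7. not p1, u   [or-rule on 4 (branches; this branch)]
8. not Dia (not p3 or not p1), v   [neg-Box-rule on 5: fresh world v, uRv]
9. p2, v   [Box-rule on 2 via uRv]
10. not (not p3 or not p1), u   [neg-Dia-rule on 8 via vRu]
11. p3, u   [neg-or-rule on 10]
12. p1, u   [neg-or-rule on 10]
Accessibility: uRu, uRv, vRu, vRv
Branch closes: p1 and not p1 both at u.
All branches of the tableau close; one closing branch shown above.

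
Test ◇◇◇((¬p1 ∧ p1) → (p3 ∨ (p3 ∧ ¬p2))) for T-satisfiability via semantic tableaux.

Satisfiable (open branch found)

1. ◇◇◇((¬p1 ∧ p1) → (p3 ∨ (p3 ∧ ¬p2))), u
2. ◇◇((¬p1 ∧ p1) → (p3 ∨ (p3 ∧ ¬p2))), v
3. ◇((¬p1 ∧ p1) → (p3 ∨ (p3 ∧ ¬p2))), w
4. (¬p1 ∧ p1) → (p3 ∨ (p3 ∧ ¬p2)), x
5. p3 ∨ (p3 ∧ ¬p2), x
6. p3 ∧ ¬p2, x
7. p3, x
8. ¬p2, x
Accessibility: uRu, uRv, vRv, vRw, wRw, wRx, xRx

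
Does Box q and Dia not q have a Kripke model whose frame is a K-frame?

1. Box q and Dia not q, u
2. Box q, u
3. Dia not q, u
4. not q, v
5. q, v
Accessibility: uRv
Branch closes: q and not q both at v.
(One branch shown.) All branches close.

Unsatisfiable (every branch closes)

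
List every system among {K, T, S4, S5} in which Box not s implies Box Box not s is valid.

S4, S5

T-tableau for the negation not (Box not s implies Box Box not s):
1. not (Box not s implies Box Box not s), 0
2. Box not s, 0   [neg-implies-rule on 1]
3. not Box Box not s, 0   [neg-implies-rule on 1]
4. not s, 0   [Box-rule on 2 via 0R0]
5. not Box not s, 1   [neg-Box-rule on 3: fresh world 1, 0R1]
6. not s, 1   [Box-rule on 2 via 0R1]
7. s, 2   [neg-Box-rule on 5: fresh world 2, 1R2]
Accessibility: 0R0, 0R1, 1R1, 1R2, 2R2
Complete open branch: countermodel on a T-frame, so not valid in T, nor in K (the same frame is also a K-frame).
S4-tableau for the negation not (Box not s implies Box Box not s):
1. not (Box not s implies Box Box not s), 0
2. Box not s, 0   [neg-implies-rule on 1]
3. not Box Box not s, 0   [neg-implies-rule on 1]
4. not s, 0   [Box-rule on 2 via 0R0]
5. not Box not s, 1   [neg-Box-rule on 3: fresh world 1, 0R1]
6. not s, 1   [Box-rule on 2 via 0R1]
7. s, 2   [neg-Box-rule on 5: fresh world 2, 1R2]
8. not s, 2   [Box-rule on 2 via 0R2]
Accessibility: 0R0, 0R1, 0R2, 1R1, 1R2, 2R2
Branch closes: s and not s both at 2.
Every branch closes (one shown): valid in S4, hence also in S5 (every theorem of S4 is a theorem of S5).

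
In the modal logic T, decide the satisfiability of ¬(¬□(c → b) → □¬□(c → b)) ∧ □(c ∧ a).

Satisfiable

1. ¬(¬□(c → b) → □¬□(c → b)) ∧ □(c ∧ a), w0
2. ¬(¬□(c → b) → □¬□(c → b)), w0
3. □(c ∧ a), w0
4. ¬□(c → b), w0
5. ¬□¬□(c → b), w0
6. c ∧ a, w0
7. c, w0
8. a, w0
9. ¬(c → b), w1
10. c, w1
11. ¬b, w1
12. c ∧ a, w1
13. a, w1
14. □(c → b), w2
15. c ∧ a, w2
16. c, w2
17. a, w2
18. c → b, w2
19. b, w2
Accessibility: w0Rw0, w0Rw1, w0Rw2, w1Rw1, w2Rw2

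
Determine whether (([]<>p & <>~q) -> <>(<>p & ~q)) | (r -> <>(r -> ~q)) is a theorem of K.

Valid

Tableau for the negation ~((([]<>p & <>~q) -> <>(<>p & ~q)) | (r -> <>(r -> ~q))):
1. ~((([]<>p & <>~q) -> <>(<>p & ~q)) | (r -> <>(r -> ~q))), w0
2. ~(([]<>p & <>~q) -> <>(<>p & ~q)), w0
3. ~(r -> <>(r -> ~q)), w0
4. []<>p & <>~q, w0
5. ~<>(<>p & ~q), w0
6. r, w0
7. ~<>(r -> ~q), w0
8. []<>p, w0
9. <>~q, w0
10. ~q, w1
11. ~(<>p & ~q), w1
12. ~(r -> ~q), w1
13. r, w1
14. q, w1
Accessibility: w0Rw1
Branch closes: q and ~q both at w1.
Every branch of the negation's tableau closes; the branch above is one of them.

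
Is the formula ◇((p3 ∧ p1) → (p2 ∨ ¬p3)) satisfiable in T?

1. ◇((p3 ∧ p1) → (p2 ∨ ¬p3)), w0
2. (p3 ∧ p1) → (p2 ∨ ¬p3), w1
3. p2 ∨ ¬p3, w1
4. ¬p3, w1
Accessibility: w0Rw0, w0Rw1, w1Rw1

Satisfiable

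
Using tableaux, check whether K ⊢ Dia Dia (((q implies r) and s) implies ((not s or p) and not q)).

No, not valid

Tableau for the negation not Dia Dia (((q implies r) and s) implies ((not s or p) and not q)):
1. not Dia Dia (((q implies r) and s) implies ((not s or p) and not q)), w0
The negation has an open branch (countermodel exists).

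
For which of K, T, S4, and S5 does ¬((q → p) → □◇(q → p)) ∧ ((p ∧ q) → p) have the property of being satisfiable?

K, T, S4

S5-tableau for the formula:
1. ¬((q → p) → □◇(q → p)) ∧ ((p ∧ q) → p), u
2. ¬((q → p) → □◇(q → p)), u   [∧-rule on 1]
3. (p ∧ q) → p, u   [∧-rule on 1]
4. q → p, u   [¬→-rule on 2]
5. ¬□◇(q → p), u   [¬→-rule on 2]
6. ¬(p ∧ q), u   [→-rule on 3 (branches; this branch)]
7. p, u   [→-rule on 4 (branches; this branch)]
8. ¬q, u   [¬∧-rule on 6 (branches; this branch)]
9. ¬◇(q → p), v   [¬□-rule on 5: fresh world v, uRv]
10. ¬(q → p), u   [¬◇-rule on 9 via vRu]
11. q, u   [¬→-rule on 10]
12. ¬p, u   [¬→-rule on 10]
Accessibility: uRu, uRv, vRu, vRv
Branch closes: q and ¬q both at u.
Every branch closes (one shown): unsatisfiable in S5.
S4-tableau for the formula:
1. ¬((q → p) → □◇(q → p)) ∧ ((p ∧ q) → p), u
2. ¬((q → p) → □◇(q → p)), u   [∧-rule on 1]
3. (p ∧ q) → p, u   [∧-rule on 1]
4. q → p, u   [¬→-rule on 2]
5. ¬□◇(q → p), u   [¬→-rule on 2]
6. p, u   [→-rule on 3 (branches; this branch)]
7. ¬◇(q → p), v   [¬□-rule on 5: fresh world v, uRv]
8. ¬(q → p), v   [¬◇-rule on 7 via vRv]
9. q, v   [¬→-rule on 8]
10. ¬p, v   [¬→-rule on 8]
Accessibility: uRu, uRv, vRv
Complete open branch: satisfiable in S4, hence also in K, T (this S4-model is also a K-model and a T-model).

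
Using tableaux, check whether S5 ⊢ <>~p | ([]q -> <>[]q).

Tableau for the negation ~(<>~p | ([]q -> <>[]q)):
1. ~(<>~p | ([]q -> <>[]q)), w0
2. ~<>~p, w0
3. ~([]q -> <>[]q), w0
4. []q, w0
5. ~<>[]q, w0
6. p, w0
7. q, w0
8. ~[]q, w0
9. ~q, w1
10. p, w1
11. q, w1
Accessibility: w0Rw0, w0Rw1, w1Rw0, w1Rw1
Branch closes: q and ~q both at w1.
Every branch of the negation's tableau closes; the branch above is one of them.

Yes, valid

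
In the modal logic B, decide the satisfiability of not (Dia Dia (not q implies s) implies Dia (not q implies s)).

Satisfiable (open branch found)

1. not (Dia Dia (not q implies s) implies Dia (not q implies s)), 0
2. Dia Dia (not q implies s), 0
3. not Dia (not q implies s), 0
4. not (not q implies s), 0
5. not q, 0
6. not s, 0
7. Dia (not q implies s), 1
8. not (not q implies s), 1
9. not q, 1
10. not s, 1
11. not q implies s, 2
12. s, 2
Accessibility: 0R0, 0R1, 1R0, 1R1, 1R2, 2R1, 2R2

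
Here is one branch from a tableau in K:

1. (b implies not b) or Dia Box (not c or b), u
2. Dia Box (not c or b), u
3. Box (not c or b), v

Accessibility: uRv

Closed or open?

Not closed

No atom appears with both signs at the same world.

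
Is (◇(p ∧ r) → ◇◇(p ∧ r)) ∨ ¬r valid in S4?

Tableau for the negation ¬((◇(p ∧ r) → ◇◇(p ∧ r)) ∨ ¬r):
1. ¬((◇(p ∧ r) → ◇◇(p ∧ r)) ∨ ¬r), w0
2. ¬(◇(p ∧ r) → ◇◇(p ∧ r)), w0   [¬∨-rule on 1]
3. r, w0   [¬∨-rule on 1]
4. ◇(p ∧ r), w0   [¬→-rule on 2]
5. ¬◇◇(p ∧ r), w0   [¬→-rule on 2]
6. ¬◇(p ∧ r), w0   [¬◇-rule on 5 via w0Rw0]
7. ¬(p ∧ r), w0   [¬◇-rule on 6 via w0Rw0]
8. ¬p, w0   [¬∧-rule on 7 (branches; this branch)]
9. p ∧ r, w1   [◇-rule on 4: fresh world w1, w0Rw1]
10. p, w1   [∧-rule on 9]
11. r, w1   [∧-rule on 9]
12. ¬◇(p ∧ r), w1   [¬◇-rule on 5 via w0Rw1]
13. ¬(p ∧ r), w1   [¬◇-rule on 6 via w0Rw1]
14. ¬r, w1   [¬∧-rule on 13 (branches; this branch)]
Accessibility: w0Rw0, w0Rw1, w1Rw1
Branch closes: r and ¬r both at w1.
Every branch of the negation's tableau closes; the branch above is one of them.

Valid in S4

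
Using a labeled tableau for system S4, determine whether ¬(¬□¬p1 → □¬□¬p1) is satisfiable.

1. ¬(¬□¬p1 → □¬□¬p1), 0
2. ¬□¬p1, 0
3. ¬□¬□¬p1, 0
4. p1, 1
5. □¬p1, 2
6. ¬p1, 2
Accessibility: 0R0, 0R1, 0R2, 1R1, 2R2

Yes, satisfiable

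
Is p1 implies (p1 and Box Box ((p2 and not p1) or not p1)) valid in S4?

Not valid

Tableau for the negation not (p1 implies (p1 and Box Box ((p2 and not p1) or not p1))):
1. not (p1 implies (p1 and Box Box ((p2 and not p1) or not p1))), w0
2. p1, w0
3. not (p1 and Box Box ((p2 and not p1) or not p1)), w0
4. not Box Box ((p2 and not p1) or not p1), w0
5. not Box ((p2 and not p1) or not p1), w1
6. not ((p2 and not p1) or not p1), w2
7. not (p2 and not p1), w2
8. p1, w2
Accessibility: w0Rw0, w0Rw1, w0Rw2, w1Rw1, w1Rw2, w2Rw2
The negation has an open branch (countermodel exists).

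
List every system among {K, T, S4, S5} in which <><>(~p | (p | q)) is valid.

T, S4, S5

K-tableau for the negation ~<><>(~p | (p | q)):
1. ~<><>(~p | (p | q)), w0
Complete open branch: countermodel on a K-frame, so not valid in K.
T-tableau for the negation ~<><>(~p | (p | q)):
1. ~<><>(~p | (p | q)), w0
2. ~<>(~p | (p | q)), w0
3. ~(~p | (p | q)), w0
4. p, w0
5. ~(p | q), w0
6. ~p, w0
7. ~q, w0
Accessibility: w0Rw0
Branch closes: p and ~p both at w0.
Every branch closes (one shown): valid in T, hence also in S4, S5 (every theorem of T is a theorem of S4 and S5).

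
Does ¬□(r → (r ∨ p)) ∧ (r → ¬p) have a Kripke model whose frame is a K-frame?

Unsatisfiable (every branch closes)

1. ¬□(r → (r ∨ p)) ∧ (r → ¬p), u
2. ¬□(r → (r ∨ p)), u
3. r → ¬p, u
4. ¬p, u
5. ¬(r → (r ∨ p)), v
6. r, v
7. ¬(r ∨ p), v
8. ¬r, v
9. ¬p, v
Accessibility: uRv
Branch closes: r and ¬r both at v.
Every branch closes; the branch above is one of them.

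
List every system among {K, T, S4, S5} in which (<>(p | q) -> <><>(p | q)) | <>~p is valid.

T, S4, S5

T-tableau for the negation ~((<>(p | q) -> <><>(p | q)) | <>~p):
1. ~((<>(p | q) -> <><>(p | q)) | <>~p), u
2. ~(<>(p | q) -> <><>(p | q)), u
3. ~<>~p, u
4. <>(p | q), u
5. ~<><>(p | q), u
6. p, u
7. ~<>(p | q), u
8. ~(p | q), u
9. ~p, u
10. ~q, u
Accessibility: uRu
Branch closes: p and ~p both at u.
Every branch closes (one shown): valid in T, hence also in S4, S5 (every theorem of T is a theorem of S4 and S5).
K-tableau for the negation ~((<>(p | q) -> <><>(p | q)) | <>~p):
1. ~((<>(p | q) -> <><>(p | q)) | <>~p), u
2. ~(<>(p | q) -> <><>(p | q)), u
3. ~<>~p, u
4. <>(p | q), u
5. ~<><>(p | q), u
6. p | q, v
7. p, v
8. ~<>(p | q), v
9. q, v
Accessibility: uRv
Complete open branch: countermodel on a K-frame, so not valid in K.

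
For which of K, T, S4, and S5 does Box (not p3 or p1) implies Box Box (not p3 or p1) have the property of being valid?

S4-tableau for the negation not (Box (not p3 or p1) implies Box Box (not p3 or p1)):
1. not (Box (not p3 or p1) implies Box Box (not p3 or p1)), 0
2. Box (not p3 or p1), 0
3. not Box Box (not p3 or p1), 0
4. not p3 or p1, 0
5. p1, 0
6. not Box (not p3 or p1), 1
7. not p3 or p1, 1
8. p1, 1
9. not (not p3 or p1), 2
10. p3, 2
11. not p1, 2
12. not p3 or p1, 2
13. p1, 2
Accessibility: 0R0, 0R1, 0R2, 1R1, 1R2, 2R2
Branch closes: p1 and not p1 both at 2.
Every branch closes (one shown): valid in S4, hence also in S5 (every theorem of S4 is a theorem of S5).
T-tableau for the negation not (Box (not p3 or p1) implies Box Box (not p3 or p1)):
1. not (Box (not p3 or p1) implies Box Box (not p3 or p1)), 0
2. Box (not p3 or p1), 0
3. not Box Box (not p3 or p1), 0
4. not p3 or p1, 0
5. p1, 0
6. not Box (not p3 or p1), 1
7. not p3 or p1, 1
8. p1, 1
9. not (not p3 or p1), 2
10. p3, 2
11. not p1, 2
Accessibility: 0R0, 0R1, 1R1, 1R2, 2R2
Complete open branch: countermodel on a T-frame, so not valid in T, nor in K (the same frame is also a K-frame).

S4, S5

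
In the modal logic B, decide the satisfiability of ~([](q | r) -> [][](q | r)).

1. ~([](q | r) -> [][](q | r)), 0
2. [](q | r), 0
3. ~[][](q | r), 0
4. q | r, 0
5. r, 0
6. ~[](q | r), 1
7. q | r, 1
8. r, 1
9. ~(q | r), 2
10. ~q, 2
11. ~r, 2
Accessibility: 0R0, 0R1, 1R0, 1R1, 1R2, 2R1, 2R2

Satisfiable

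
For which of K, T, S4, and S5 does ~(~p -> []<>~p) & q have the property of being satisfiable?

S5-tableau for the formula:
1. ~(~p -> []<>~p) & q, w0
2. ~(~p -> []<>~p), w0
3. q, w0
4. ~p, w0
5. ~[]<>~p, w0
6. ~<>~p, w1
7. p, w0
Accessibility: w0Rw0, w0Rw1, w1Rw0, w1Rw1
Branch closes: p and ~p both at w0.
Every branch closes (one shown): unsatisfiable in S5.
S4-tableau for the formula:
1. ~(~p -> []<>~p) & q, w0
2. ~(~p -> []<>~p), w0
3. q, w0
4. ~p, w0
5. ~[]<>~p, w0
6. ~<>~p, w1
7. p, w1
Accessibility: w0Rw0, w0Rw1, w1Rw1
Complete open branch: satisfiable in S4, hence also in K, T (this S4-model is also a K-model and a T-model).

K, T, S4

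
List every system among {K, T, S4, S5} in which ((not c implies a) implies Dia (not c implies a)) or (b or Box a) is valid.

T-tableau for the negation not (((not c implies a) implies Dia (not c implies a)) or (b or Box a)):
1. not (((not c implies a) implies Dia (not c implies a)) or (b or Box a)), w0
2. not ((not c implies a) implies Dia (not c implies a)), w0   [neg-or-rule on 1]
3. not (b or Box a), w0   [neg-or-rule on 1]
4. not c implies a, w0   [neg-implies-rule on 2]
5. not Dia (not c implies a), w0   [neg-implies-rule on 2]
6. not b, w0   [neg-or-rule on 3]
7. not Box a, w0   [neg-or-rule on 3]
8. not (not c implies a), w0   [neg-Dia-rule on 5 via w0Rw0]
9. not c, w0   [neg-implies-rule on 8]
10. not a, w0   [neg-implies-rule on 8]
11. a, w0   [implies-rule on 4 (branches; this branch)]
Accessibility: w0Rw0
Branch closes: a and not a both at w0.
Every branch closes (one shown): valid in T, hence also in S4, S5 (every theorem of T is a theorem of S4 and S5).
K-tableau for the negation not (((not c implies a) implies Dia (not c implies a)) or (b or Box a)):
1. not (((not c implies a) implies Dia (not c implies a)) or (b or Box a)), w0
2. not ((not c implies a) implies Dia (not c implies a)), w0   [neg-or-rule on 1]
3. not (b or Box a), w0   [neg-or-rule on 1]
4. not c implies a, w0   [neg-implies-rule on 2]
5. not Dia (not c implies a), w0   [neg-implies-rule on 2]
6. not b, w0   [neg-or-rule on 3]
7. not Box a, w0   [neg-or-rule on 3]
8. a, w0   [implies-rule on 4 (branches; this branch)]
9. not a, w1   [neg-Box-rule on 7: fresh world w1, w0Rw1]
10. not (not c implies a), w1   [neg-Dia-rule on 5 via w0Rw1]
11. not c, w1   [neg-implies-rule on 10]
Accessibility: w0Rw1
Complete open branch: countermodel on a K-frame, so not valid in K.

T, S4, S5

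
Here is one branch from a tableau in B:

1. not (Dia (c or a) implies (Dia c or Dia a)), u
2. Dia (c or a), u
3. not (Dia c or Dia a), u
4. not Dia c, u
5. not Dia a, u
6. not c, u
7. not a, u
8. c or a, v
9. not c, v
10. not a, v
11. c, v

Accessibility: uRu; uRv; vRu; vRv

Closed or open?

Yes, closed

Both c and not c appear at v.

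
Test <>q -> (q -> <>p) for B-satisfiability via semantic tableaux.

1. <>q -> (q -> <>p), 0
2. q -> <>p, 0   [->-rule on 1 (branches; this branch)]
3. <>p, 0   [->-rule on 2 (branches; this branch)]
4. p, 1   [<>-rule on 3: fresh world 1, 0R1]
Accessibility: 0R0, 0R1, 1R0, 1R1

Satisfiable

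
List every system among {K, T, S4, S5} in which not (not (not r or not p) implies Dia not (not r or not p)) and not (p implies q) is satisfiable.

K-tableau for the formula:
1. not (not (not r or not p) implies Dia not (not r or not p)) and not (p implies q), u
2. not (not (not r or not p) implies Dia not (not r or not p)), u
3. not (p implies q), u
4. not (not r or not p), u
5. not Dia not (not r or not p), u
6. p, u
7. not q, u
8. r, u
Complete open branch: satisfiable in K.
T-tableau for the formula:
1. not (not (not r or not p) implies Dia not (not r or not p)) and not (p implies q), u
2. not (not (not r or not p) implies Dia not (not r or not p)), u
3. not (p implies q), u
4. not (not r or not p), u
5. not Dia not (not r or not p), u
6. p, u
7. not q, u
8. r, u
9. not r or not p, u
10. not p, u
Accessibility: uRu
Branch closes: p and not p both at u.
Every branch closes (one shown): unsatisfiable in T, hence also in S4, S5 (every S4/S5-frame is a T-frame).

K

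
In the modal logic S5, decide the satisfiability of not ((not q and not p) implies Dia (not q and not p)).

1. not ((not q and not p) implies Dia (not q and not p)), w0
2. not q and not p, w0   [neg-implies-rule on 1]
3. not Dia (not q and not p), w0   [neg-implies-rule on 1]
4. not q, w0   [and-rule on 2]
5. not p, w0   [and-rule on 2]
6. not (not q and not p), w0   [neg-Dia-rule on 3 via w0Rw0]
7. p, w0   [neg-and-rule on 6 (branches; this branch)]
Accessibility: w0Rw0
Branch closes: p and not p both at w0.
Every branch closes; the branch above is one of them.

Unsatisfiable (every branch closes)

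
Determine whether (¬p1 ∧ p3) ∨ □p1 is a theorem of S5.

Invalid (countermodel exists)

Tableau for the negation ¬((¬p1 ∧ p3) ∨ □p1):
1. ¬((¬p1 ∧ p3) ∨ □p1), u
2. ¬(¬p1 ∧ p3), u   [¬∨-rule on 1]
3. ¬□p1, u   [¬∨-rule on 1]
4. ¬p3, u   [¬∧-rule on 2 (branches; this branch)]
5. ¬p1, v   [¬□-rule on 3: fresh world v, uRv]
Accessibility: uRu, uRv, vRu, vRv
The negation has an open branch (countermodel exists).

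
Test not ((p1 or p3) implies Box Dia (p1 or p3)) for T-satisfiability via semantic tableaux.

Yes, satisfiable

1. not ((p1 or p3) implies Box Dia (p1 or p3)), w0
2. p1 or p3, w0   [neg-implies-rule on 1]
3. not Box Dia (p1 or p3), w0   [neg-implies-rule on 1]
4. p3, w0   [or-rule on 2 (branches; this branch)]
5. not Dia (p1 or p3), w1   [neg-Box-rule on 3: fresh world w1, w0Rw1]
6. not (p1 or p3), w1   [neg-Dia-rule on 5 via w1Rw1]
7. not p1, w1   [neg-or-rule on 6]
8. not p3, w1   [neg-or-rule on 6]
Accessibility: w0Rw0, w0Rw1, w1Rw1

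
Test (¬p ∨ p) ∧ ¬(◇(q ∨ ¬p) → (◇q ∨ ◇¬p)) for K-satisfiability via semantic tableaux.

1. (¬p ∨ p) ∧ ¬(◇(q ∨ ¬p) → (◇q ∨ ◇¬p)), u
2. ¬p ∨ p, u   [∧-rule on 1]
3. ¬(◇(q ∨ ¬p) → (◇q ∨ ◇¬p)), u   [∧-rule on 1]
4. ◇(q ∨ ¬p), u   [¬→-rule on 3]
5. ¬(◇q ∨ ◇¬p), u   [¬→-rule on 3]
6. ¬◇q, u   [¬∨-rule on 5]
7. ¬◇¬p, u   [¬∨-rule on 5]
8. p, u   [∨-rule on 2 (branches; this branch)]
9. q ∨ ¬p, v   [◇-rule on 4: fresh world v, uRv]
10. ¬q, v   [¬◇-rule on 6 via uRv]
11. p, v   [¬◇-rule on 7 via uRv]
12. ¬p, v   [∨-rule on 9 (branches; this branch)]
Accessibility: uRv
Branch closes: p and ¬p both at v.
(One branch shown.) All branches close.

Unsatisfiable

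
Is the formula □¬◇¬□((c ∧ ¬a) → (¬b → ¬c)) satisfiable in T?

1. □¬◇¬□((c ∧ ¬a) → (¬b → ¬c)), w0
2. ¬◇¬□((c ∧ ¬a) → (¬b → ¬c)), w0   [□-rule on 1 via w0Rw0]
3. □((c ∧ ¬a) → (¬b → ¬c)), w0   [¬◇-rule on 2 via w0Rw0]
4. (c ∧ ¬a) → (¬b → ¬c), w0   [□-rule on 3 via w0Rw0]
5. ¬b → ¬c, w0   [→-rule on 4 (branches; this branch)]
6. ¬c, w0   [→-rule on 5 (branches; this branch)]
Accessibility: w0Rw0

Yes, satisfiable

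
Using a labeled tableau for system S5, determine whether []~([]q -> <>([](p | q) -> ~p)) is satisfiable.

1. []~([]q -> <>([](p | q) -> ~p)), 0
2. ~([]q -> <>([](p | q) -> ~p)), 0
3. []q, 0
4. ~<>([](p | q) -> ~p), 0
5. q, 0
6. ~([](p | q) -> ~p), 0
7. [](p | q), 0
8. p, 0
9. p | q, 0
Accessibility: 0R0

Satisfiable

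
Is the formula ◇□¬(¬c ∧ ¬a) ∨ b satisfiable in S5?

Satisfiable (open branch found)

1. ◇□¬(¬c ∧ ¬a) ∨ b, u
2. b, u   [∨-rule on 1 (branches; this branch)]
Accessibility: uRu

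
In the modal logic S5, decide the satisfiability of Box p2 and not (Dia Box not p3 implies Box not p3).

Unsatisfiable (every branch closes)

1. Box p2 and not (Dia Box not p3 implies Box not p3), u
2. Box p2, u
3. not (Dia Box not p3 implies Box not p3), u
4. Dia Box not p3, u
5. not Box not p3, u
6. p2, u
7. Box not p3, v
8. p2, v
9. not p3, u
10. not p3, v
11. p3, w
12. p2, w
13. not p3, w
Accessibility: uRu, uRv, uRw, vRu, vRv, vRw, wRu, wRv, wRw
Branch closes: p3 and not p3 both at w.
(One branch shown.) All branches close.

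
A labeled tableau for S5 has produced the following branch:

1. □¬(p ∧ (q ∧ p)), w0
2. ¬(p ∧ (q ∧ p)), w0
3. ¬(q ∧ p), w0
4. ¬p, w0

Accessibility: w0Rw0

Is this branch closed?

No, open

There is no literal clash: for every atom and world, at most one sign appears.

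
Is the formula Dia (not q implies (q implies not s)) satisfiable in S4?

1. Dia (not q implies (q implies not s)), w0
2. not q implies (q implies not s), w1
3. q implies not s, w1
4. not s, w1
Accessibility: w0Rw0, w0Rw1, w1Rw1

Satisfiable (open branch found)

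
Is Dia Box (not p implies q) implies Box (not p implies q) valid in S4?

Tableau for the negation not (Dia Box (not p implies q) implies Box (not p implies q)):
1. not (Dia Box (not p implies q) implies Box (not p implies q)), w0
2. Dia Box (not p implies q), w0
3. not Box (not p implies q), w0
4. Box (not p implies q), w1
5. not p implies q, w1
6. q, w1
7. not (not p implies q), w2
8. not p, w2
9. not q, w2
Accessibility: w0Rw0, w0Rw1, w0Rw2, w1Rw1, w2Rw2
The negation has an open branch (countermodel exists).

No, not valid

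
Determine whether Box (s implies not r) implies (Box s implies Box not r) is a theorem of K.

Tableau for the negation not (Box (s implies not r) implies (Box s implies Box not r)):
1. not (Box (s implies not r) implies (Box s implies Box not r)), u
2. Box (s implies not r), u
3. not (Box s implies Box not r), u
4. Box s, u
5. not Box not r, u
6. r, v
7. s implies not r, v
8. s, v
9. not r, v
Accessibility: uRv
Branch closes: r and not r both at v.
Every branch of the negation's tableau closes; the branch above is one of them.

Valid in K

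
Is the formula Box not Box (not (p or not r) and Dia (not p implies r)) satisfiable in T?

1. Box not Box (not (p or not r) and Dia (not p implies r)), 0
2. not Box (not (p or not r) and Dia (not p implies r)), 0   [Box-rule on 1 via 0R0]
3. not (not (p or not r) and Dia (not p implies r)), 1   [neg-Box-rule on 2: fresh world 1, 0R1]
4. not Box (not (p or not r) and Dia (not p implies r)), 1   [Box-rule on 1 via 0R1]
5. not Dia (not p implies r), 1   [neg-and-rule on 3 (branches; this branch)]
6. not (not p implies r), 1   [neg-Dia-rule on 5 via 1R1]
7. not p, 1   [neg-implies-rule on 6]
8. not r, 1   [neg-implies-rule on 6]
9. not (not (p or not r) and Dia (not p implies r)), 2   [neg-Box-rule on 4: fresh world 2, 1R2]
10. not (not p implies r), 2   [neg-Dia-rule on 5 via 1R2]
11. not p, 2   [neg-implies-rule on 10]
12. not r, 2   [neg-implies-rule on 10]
13. not Dia (not p implies r), 2   [neg-and-rule on 9 (branches; this branch)]
Accessibility: 0R0, 0R1, 1R1, 1R2, 2R2

Satisfiable (open branch found)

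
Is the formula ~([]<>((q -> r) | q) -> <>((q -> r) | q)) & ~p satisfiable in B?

1. ~([]<>((q -> r) | q) -> <>((q -> r) | q)) & ~p, 0
2. ~([]<>((q -> r) | q) -> <>((q -> r) | q)), 0   [&-rule on 1]
3. ~p, 0   [&-rule on 1]
4. []<>((q -> r) | q), 0   [~->-rule on 2]
5. ~<>((q -> r) | q), 0   [~->-rule on 2]
6. <>((q -> r) | q), 0   [[]-rule on 4 via 0R0]
7. ~((q -> r) | q), 0   [~<>-rule on 5 via 0R0]
8. ~(q -> r), 0   [~|-rule on 7]
9. ~q, 0   [~|-rule on 7]
10. q, 0   [~->-rule on 8]
11. ~r, 0   [~->-rule on 8]
Accessibility: 0R0
Branch closes: q and ~q both at 0.
Every branch closes; the branch above is one of them.

Unsatisfiable (every branch closes)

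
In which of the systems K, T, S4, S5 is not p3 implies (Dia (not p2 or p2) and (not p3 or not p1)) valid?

T-tableau for the negation not (not p3 implies (Dia (not p2 or p2) and (not p3 or not p1))):
1. not (not p3 implies (Dia (not p2 or p2) and (not p3 or not p1))), u
2. not p3, u
3. not (Dia (not p2 or p2) and (not p3 or not p1)), u
4. not Dia (not p2 or p2), u
5. not (not p2 or p2), u
6. p2, u
7. not p2, u
Accessibility: uRu
Branch closes: p2 and not p2 both at u.
Every branch closes (one shown): valid in T, hence also in S4, S5 (every theorem of T is a theorem of S4 and S5).
K-tableau for the negation not (not p3 implies (Dia (not p2 or p2) and (not p3 or not p1))):
1. not (not p3 implies (Dia (not p2 or p2) and (not p3 or not p1))), u
2. not p3, u
3. not (Dia (not p2 or p2) and (not p3 or not p1)), u
4. not Dia (not p2 or p2), u
Complete open branch: countermodel on a K-frame, so not valid in K.

T, S4, S5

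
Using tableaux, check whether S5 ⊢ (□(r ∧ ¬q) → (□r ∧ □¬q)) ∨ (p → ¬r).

Valid

Tableau for the negation ¬((□(r ∧ ¬q) → (□r ∧ □¬q)) ∨ (p → ¬r)):
1. ¬((□(r ∧ ¬q) → (□r ∧ □¬q)) ∨ (p → ¬r)), w0
2. ¬(□(r ∧ ¬q) → (□r ∧ □¬q)), w0   [¬∨-rule on 1]
3. ¬(p → ¬r), w0   [¬∨-rule on 1]
4. □(r ∧ ¬q), w0   [¬→-rule on 2]
5. ¬(□r ∧ □¬q), w0   [¬→-rule on 2]
6. p, w0   [¬→-rule on 3]
7. r, w0   [¬→-rule on 3]
8. r ∧ ¬q, w0   [□-rule on 4 via w0Rw0]
9. ¬q, w0   [∧-rule on 8]
10. ¬□¬q, w0   [¬∧-rule on 5 (branches; this branch)]
11. q, w1   [¬□-rule on 10: fresh world w1, w0Rw1]
12. r ∧ ¬q, w1   [□-rule on 4 via w0Rw1]
13. r, w1   [∧-rule on 12]
14. ¬q, w1   [∧-rule on 12]
Accessibility: w0Rw0, w0Rw1, w1Rw0, w1Rw1
Branch closes: q and ¬q both at w1.
Every branch of the negation's tableau closes; the branch above is one of them.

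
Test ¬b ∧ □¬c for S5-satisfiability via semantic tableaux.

Satisfiable

1. ¬b ∧ □¬c, w0
2. ¬b, w0   [∧-rule on 1]
3. □¬c, w0   [∧-rule on 1]
4. ¬c, w0   [□-rule on 3 via w0Rw0]
Accessibility: w0Rw0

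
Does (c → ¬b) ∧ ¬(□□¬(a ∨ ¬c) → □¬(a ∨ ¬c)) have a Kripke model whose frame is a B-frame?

1. (c → ¬b) ∧ ¬(□□¬(a ∨ ¬c) → □¬(a ∨ ¬c)), u
2. c → ¬b, u
3. ¬(□□¬(a ∨ ¬c) → □¬(a ∨ ¬c)), u
4. □□¬(a ∨ ¬c), u
5. ¬□¬(a ∨ ¬c), u
6. □¬(a ∨ ¬c), u
7. ¬(a ∨ ¬c), u
8. ¬a, u
9. c, u
10. ¬b, u
11. a ∨ ¬c, v
12. □¬(a ∨ ¬c), v
13. ¬(a ∨ ¬c), v
14. ¬a, v
15. c, v
16. ¬c, v
Accessibility: uRu, uRv, vRu, vRv
Branch closes: c and ¬c both at v.
Every branch closes; the branch above is one of them.

No, unsatisfiable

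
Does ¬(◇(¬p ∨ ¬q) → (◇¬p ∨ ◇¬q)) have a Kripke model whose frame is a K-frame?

Unsatisfiable (every branch closes)

1. ¬(◇(¬p ∨ ¬q) → (◇¬p ∨ ◇¬q)), u
2. ◇(¬p ∨ ¬q), u
3. ¬(◇¬p ∨ ◇¬q), u
4. ¬◇¬p, u
5. ¬◇¬q, u
6. ¬p ∨ ¬q, v
7. p, v
8. q, v
9. ¬q, v
Accessibility: uRv
Branch closes: q and ¬q both at v.
(One branch shown.) All branches close.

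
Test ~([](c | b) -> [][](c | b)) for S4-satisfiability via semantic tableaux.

1. ~([](c | b) -> [][](c | b)), 0
2. [](c | b), 0   [~->-rule on 1]
3. ~[][](c | b), 0   [~->-rule on 1]
4. c | b, 0   [[]-rule on 2 via 0R0]
5. b, 0   [|-rule on 4 (branches; this branch)]
6. ~[](c | b), 1   [~[]-rule on 3: fresh world 1, 0R1]
7. c | b, 1   [[]-rule on 2 via 0R1]
8. b, 1   [|-rule on 7 (branches; this branch)]
9. ~(c | b), 2   [~[]-rule on 6: fresh world 2, 1R2]
10. ~c, 2   [~|-rule on 9]
11. ~b, 2   [~|-rule on 9]
12. c | b, 2   [[]-rule on 2 via 0R2]
13. b, 2   [|-rule on 12 (branches; this branch)]
Accessibility: 0R0, 0R1, 0R2, 1R1, 1R2, 2R2
Branch closes: b and ~b both at 2.
(One branch shown.) All branches close.

Unsatisfiable (every branch closes)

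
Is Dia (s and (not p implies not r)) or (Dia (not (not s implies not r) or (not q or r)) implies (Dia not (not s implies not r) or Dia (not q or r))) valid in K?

Yes, valid

Tableau for the negation not (Dia (s and (not p implies not r)) or (Dia (not (not s implies not r) or (not q or r)) implies (Dia not (not s implies not r) or Dia (not q or r)))):
1. not (Dia (s and (not p implies not r)) or (Dia (not (not s implies not r) or (not q or r)) implies (Dia not (not s implies not r) or Dia (not q or r)))), u
2. not Dia (s and (not p implies not r)), u
3. not (Dia (not (not s implies not r) or (not q or r)) implies (Dia not (not s implies not r) or Dia (not q or r))), u
4. Dia (not (not s implies not r) or (not q or r)), u
5. not (Dia not (not s implies not r) or Dia (not q or r)), u
6. not Dia not (not s implies not r), u
7. not Dia (not q or r), u
8. not (not s implies not r) or (not q or r), v
9. not (s and (not p implies not r)), v
10. not s implies not r, v
11. not (not q or r), v
12. q, v
13. not r, v
14. not q or r, v
15. not s, v
16. r, v
Accessibility: uRv
Branch closes: r and not r both at v.
Every branch of the negation's tableau closes; the branch above is one of them.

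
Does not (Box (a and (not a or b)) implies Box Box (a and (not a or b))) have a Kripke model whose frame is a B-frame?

Satisfiable

1. not (Box (a and (not a or b)) implies Box Box (a and (not a or b))), 0
2. Box (a and (not a or b)), 0   [neg-implies-rule on 1]
3. not Box Box (a and (not a or b)), 0   [neg-implies-rule on 1]
4. a and (not a or b), 0   [Box-rule on 2 via 0R0]
5. a, 0   [and-rule on 4]
6. not a or b, 0   [and-rule on 4]
7. b, 0   [or-rule on 6 (branches; this branch)]
8. not Box (a and (not a or b)), 1   [neg-Box-rule on 3: fresh world 1, 0R1]
9. a and (not a or b), 1   [Box-rule on 2 via 0R1]
10. a, 1   [and-rule on 9]
11. not a or b, 1   [and-rule on 9]
12. b, 1   [or-rule on 11 (branches; this branch)]
13. not (a and (not a or b)), 2   [neg-Box-rule on 8: fresh world 2, 1R2]
14. not (not a or b), 2   [neg-and-rule on 13 (branches; this branch)]
15. a, 2   [neg-or-rule on 14]
16. not b, 2   [neg-or-rule on 14]
Accessibility: 0R0, 0R1, 1R0, 1R1, 1R2, 2R1, 2R2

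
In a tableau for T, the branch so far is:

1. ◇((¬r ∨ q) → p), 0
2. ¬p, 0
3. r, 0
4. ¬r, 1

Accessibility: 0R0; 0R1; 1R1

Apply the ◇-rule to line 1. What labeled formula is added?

a fresh world 2 with 0R2, and (¬r ∨ q) → p at 2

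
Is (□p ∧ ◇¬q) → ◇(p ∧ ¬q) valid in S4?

Valid in S4

Tableau for the negation ¬((□p ∧ ◇¬q) → ◇(p ∧ ¬q)):
1. ¬((□p ∧ ◇¬q) → ◇(p ∧ ¬q)), w0
2. □p ∧ ◇¬q, w0
3. ¬◇(p ∧ ¬q), w0
4. □p, w0
5. ◇¬q, w0
6. ¬(p ∧ ¬q), w0
7. p, w0
8. q, w0
9. ¬q, w1
10. ¬(p ∧ ¬q), w1
11. p, w1
12. q, w1
Accessibility: w0Rw0, w0Rw1, w1Rw1
Branch closes: q and ¬q both at w1.
All branches of the negation close; one closing branch shown above.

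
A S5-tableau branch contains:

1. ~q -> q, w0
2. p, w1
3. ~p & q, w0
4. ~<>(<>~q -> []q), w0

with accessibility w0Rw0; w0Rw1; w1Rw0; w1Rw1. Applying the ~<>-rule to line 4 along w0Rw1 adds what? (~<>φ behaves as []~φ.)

~(<>~q -> []q), w1

~<>φ behaves as []~φ: propagate the negated body to each accessible world.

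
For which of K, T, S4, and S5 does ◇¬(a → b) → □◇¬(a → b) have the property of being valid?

S5-tableau for the negation ¬(◇¬(a → b) → □◇¬(a → b)):
1. ¬(◇¬(a → b) → □◇¬(a → b)), u
2. ◇¬(a → b), u   [¬→-rule on 1]
3. ¬□◇¬(a → b), u   [¬→-rule on 1]
4. ¬(a → b), v   [◇-rule on 2: fresh world v, uRv]
5. a, v   [¬→-rule on 4]
6. ¬b, v   [¬→-rule on 4]
7. ¬◇¬(a → b), w   [¬□-rule on 3: fresh world w, uRw]
8. a → b, u   [¬◇-rule on 7 via wRu]
9. a → b, v   [¬◇-rule on 7 via wRv]
10. a → b, w   [¬◇-rule on 7 via wRw]
11. b, u   [→-rule on 8 (branches; this branch)]
12. b, v   [→-rule on 9 (branches; this branch)]
Accessibility: uRu, uRv, uRw, vRu, vRv, vRw, wRu, wRv, wRw
Branch closes: b and ¬b both at v.
Every branch closes (one shown): valid in S5.
S4-tableau for the negation ¬(◇¬(a → b) → □◇¬(a → b)):
1. ¬(◇¬(a → b) → □◇¬(a → b)), u
2. ◇¬(a → b), u   [¬→-rule on 1]
3. ¬□◇¬(a → b), u   [¬→-rule on 1]
4. ¬(a → b), v   [◇-rule on 2: fresh world v, uRv]
5. a, v   [¬→-rule on 4]
6. ¬b, v   [¬→-rule on 4]
7. ¬◇¬(a → b), w   [¬□-rule on 3: fresh world w, uRw]
8. a → b, w   [¬◇-rule on 7 via wRw]
9. b, w   [→-rule on 8 (branches; this branch)]
Accessibility: uRu, uRv, uRw, vRv, wRw
Complete open branch: countermodel on an S4-frame, so not valid in S4, nor in K, T (the same frame is also a K-frame and a T-frame).

S5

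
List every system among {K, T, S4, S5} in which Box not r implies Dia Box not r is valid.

T, S4, S5

T-tableau for the negation not (Box not r implies Dia Box not r):
1. not (Box not r implies Dia Box not r), 0
2. Box not r, 0
3. not Dia Box not r, 0
4. not r, 0
5. not Box not r, 0
6. r, 1
7. not r, 1
Accessibility: 0R0, 0R1, 1R1
Branch closes: r and not r both at 1.
Every branch closes (one shown): valid in T, hence also in S4, S5 (every theorem of T is a theorem of S4 and S5).
K-tableau for the negation not (Box not r implies Dia Box not r):
1. not (Box not r implies Dia Box not r), 0
2. Box not r, 0
3. not Dia Box not r, 0
Complete open branch: countermodel on a K-frame, so not valid in K.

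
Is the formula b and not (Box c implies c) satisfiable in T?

No, unsatisfiable

1. b and not (Box c implies c), 0
2. b, 0   [and-rule on 1]
3. not (Box c implies c), 0   [and-rule on 1]
4. Box c, 0   [neg-implies-rule on 3]
5. not c, 0   [neg-implies-rule on 3]
6. c, 0   [Box-rule on 4 via 0R0]
Accessibility: 0R0
Branch closes: c and not c both at 0.
(One branch shown.) All branches close.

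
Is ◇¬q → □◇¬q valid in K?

Tableau for the negation ¬(◇¬q → □◇¬q):
1. ¬(◇¬q → □◇¬q), w0
2. ◇¬q, w0
3. ¬□◇¬q, w0
4. ¬q, w1
5. ¬◇¬q, w2
Accessibility: w0Rw1, w0Rw2
The negation has an open branch (countermodel exists).

Not valid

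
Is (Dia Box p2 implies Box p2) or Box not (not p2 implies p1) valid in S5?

Yes, valid

Tableau for the negation not ((Dia Box p2 implies Box p2) or Box not (not p2 implies p1)):
1. not ((Dia Box p2 implies Box p2) or Box not (not p2 implies p1)), 0
2. not (Dia Box p2 implies Box p2), 0   [neg-or-rule on 1]
3. not Box not (not p2 implies p1), 0   [neg-or-rule on 1]
4. Dia Box p2, 0   [neg-implies-rule on 2]
5. not Box p2, 0   [neg-implies-rule on 2]
6. not p2 implies p1, 1   [neg-Box-rule on 3: fresh world 1, 0R1]
7. p1, 1   [implies-rule on 6 (branches; this branch)]
8. Box p2, 2   [Dia-rule on 4: fresh world 2, 0R2]
9. p2, 0   [Box-rule on 8 via 2R0]
10. p2, 1   [Box-rule on 8 via 2R1]
11. p2, 2   [Box-rule on 8 via 2R2]
12. not p2, 3   [neg-Box-rule on 5: fresh world 3, 0R3]
13. p2, 3   [Box-rule on 8 via 2R3]
Accessibility: 0R0, 0R1, 0R2, 0R3, 1R0, 1R1, 1R2, 1R3, 2R0, 2R1, 2R2, 2R3, 3R0, 3R1, 3R2, 3R3
Branch closes: p2 and not p2 both at 3.
Every branch of the negation's tableau closes; the branch above is one of them.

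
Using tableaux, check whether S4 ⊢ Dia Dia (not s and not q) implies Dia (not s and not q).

Yes, valid

Tableau for the negation not (Dia Dia (not s and not q) implies Dia (not s and not q)):
1. not (Dia Dia (not s and not q) implies Dia (not s and not q)), 0
2. Dia Dia (not s and not q), 0
3. not Dia (not s and not q), 0
4. not (not s and not q), 0
5. q, 0
6. Dia (not s and not q), 1
7. not (not s and not q), 1
8. q, 1
9. not s and not q, 2
10. not s, 2
11. not q, 2
12. not (not s and not q), 2
13. q, 2
Accessibility: 0R0, 0R1, 0R2, 1R1, 1R2, 2R2
Branch closes: q and not q both at 2.
All branches of the negation close; one closing branch shown above.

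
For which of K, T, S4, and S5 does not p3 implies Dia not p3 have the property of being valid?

T-tableau for the negation not (not p3 implies Dia not p3):
1. not (not p3 implies Dia not p3), 0
2. not p3, 0   [neg-implies-rule on 1]
3. not Dia not p3, 0   [neg-implies-rule on 1]
4. p3, 0   [neg-Dia-rule on 3 via 0R0]
Accessibility: 0R0
Branch closes: p3 and not p3 both at 0.
Every branch closes (one shown): valid in T, hence also in S4, S5 (every theorem of T is a theorem of S4 and S5).
K-tableau for the negation not (not p3 implies Dia not p3):
1. not (not p3 implies Dia not p3), 0
2. not p3, 0   [neg-implies-rule on 1]
3. not Dia not p3, 0   [neg-implies-rule on 1]
Complete open branch: countermodel on a K-frame, so not valid in K.

T, S4, S5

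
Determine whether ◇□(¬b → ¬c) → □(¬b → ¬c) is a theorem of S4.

No, not valid

Tableau for the negation ¬(◇□(¬b → ¬c) → □(¬b → ¬c)):
1. ¬(◇□(¬b → ¬c) → □(¬b → ¬c)), w0
2. ◇□(¬b → ¬c), w0   [¬→-rule on 1]
3. ¬□(¬b → ¬c), w0   [¬→-rule on 1]
4. □(¬b → ¬c), w1   [◇-rule on 2: fresh world w1, w0Rw1]
5. ¬b → ¬c, w1   [□-rule on 4 via w1Rw1]
6. ¬c, w1   [→-rule on 5 (branches; this branch)]
7. ¬(¬b → ¬c), w2   [¬□-rule on 3: fresh world w2, w0Rw2]
8. ¬b, w2   [¬→-rule on 7]
9. c, w2   [¬→-rule on 7]
Accessibility: w0Rw0, w0Rw1, w0Rw2, w1Rw1, w2Rw2
The negation has an open branch (countermodel exists).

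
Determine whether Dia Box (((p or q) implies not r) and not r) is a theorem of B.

Tableau for the negation not Dia Box (((p or q) implies not r) and not r):
1. not Dia Box (((p or q) implies not r) and not r), w0
2. not Box (((p or q) implies not r) and not r), w0
3. not (((p or q) implies not r) and not r), w1
4. not Box (((p or q) implies not r) and not r), w1
5. r, w1
6. not (((p or q) implies not r) and not r), w2
7. r, w2
Accessibility: w0Rw0, w0Rw1, w1Rw0, w1Rw1, w1Rw2, w2Rw1, w2Rw2
The negation has an open branch (countermodel exists).

Invalid (countermodel exists)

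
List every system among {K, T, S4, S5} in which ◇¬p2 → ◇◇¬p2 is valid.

T, S4, S5

T-tableau for the negation ¬(◇¬p2 → ◇◇¬p2):
1. ¬(◇¬p2 → ◇◇¬p2), w0
2. ◇¬p2, w0   [¬→-rule on 1]
3. ¬◇◇¬p2, w0   [¬→-rule on 1]
4. ¬◇¬p2, w0   [¬◇-rule on 3 via w0Rw0]
5. p2, w0   [¬◇-rule on 4 via w0Rw0]
6. ¬p2, w1   [◇-rule on 2: fresh world w1, w0Rw1]
7. ¬◇¬p2, w1   [¬◇-rule on 3 via w0Rw1]
8. p2, w1   [¬◇-rule on 4 via w0Rw1]
Accessibility: w0Rw0, w0Rw1, w1Rw1
Branch closes: p2 and ¬p2 both at w1.
Every branch closes (one shown): valid in T, hence also in S4, S5 (every theorem of T is a theorem of S4 and S5).
K-tableau for the negation ¬(◇¬p2 → ◇◇¬p2):
1. ¬(◇¬p2 → ◇◇¬p2), w0
2. ◇¬p2, w0   [¬→-rule on 1]
3. ¬◇◇¬p2, w0   [¬→-rule on 1]
4. ¬p2, w1   [◇-rule on 2: fresh world w1, w0Rw1]
5. ¬◇¬p2, w1   [¬◇-rule on 3 via w0Rw1]
Accessibility: w0Rw1
Complete open branch: countermodel on a K-frame, so not valid in K.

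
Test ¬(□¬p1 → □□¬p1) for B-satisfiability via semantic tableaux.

1. ¬(□¬p1 → □□¬p1), w0
2. □¬p1, w0
3. ¬□□¬p1, w0
4. ¬p1, w0
5. ¬□¬p1, w1
6. ¬p1, w1
7. p1, w2
Accessibility: w0Rw0, w0Rw1, w1Rw0, w1Rw1, w1Rw2, w2Rw1, w2Rw2

Satisfiable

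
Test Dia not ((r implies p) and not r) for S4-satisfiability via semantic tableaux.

Satisfiable

1. Dia not ((r implies p) and not r), 0
2. not ((r implies p) and not r), 1
3. r, 1
Accessibility: 0R0, 0R1, 1R1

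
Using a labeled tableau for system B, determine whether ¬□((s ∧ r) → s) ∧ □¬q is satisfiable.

1. ¬□((s ∧ r) → s) ∧ □¬q, u
2. ¬□((s ∧ r) → s), u   [∧-rule on 1]
3. □¬q, u   [∧-rule on 1]
4. ¬q, u   [□-rule on 3 via uRu]
5. ¬((s ∧ r) → s), v   [¬□-rule on 2: fresh world v, uRv]
6. s ∧ r, v   [¬→-rule on 5]
7. ¬s, v   [¬→-rule on 5]
8. s, v   [∧-rule on 6]
9. r, v   [∧-rule on 6]
Accessibility: uRu, uRv, vRu, vRv
Branch closes: s and ¬s both at v.
Every branch closes; the branch above is one of them.

No, unsatisfiable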